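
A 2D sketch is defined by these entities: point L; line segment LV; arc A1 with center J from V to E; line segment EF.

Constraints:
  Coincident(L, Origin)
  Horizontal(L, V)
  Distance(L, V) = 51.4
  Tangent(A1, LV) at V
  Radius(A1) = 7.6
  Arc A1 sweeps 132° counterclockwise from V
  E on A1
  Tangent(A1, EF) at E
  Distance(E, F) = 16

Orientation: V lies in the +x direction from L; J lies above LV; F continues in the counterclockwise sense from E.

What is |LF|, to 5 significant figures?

52.455

L is at the origin; LV is horizontal with |LV| = 51.4 and V on the +x side, so V = (51.400, 0.0000). The tangent condition forces JV to be normal to LV, so J = V + (0, 7.6) = (51.400, 7.6000). On A1, V sits at bearing -90° from J; a 132° counterclockwise sweep puts E at bearing 42°, so E = J + 7.6·(cos 42°, sin 42°) = (57.048, 12.685). Since A1 is tangent to EF there, JE ⟂ EF, so EF runs along (−sin 42°, cos 42°); with |EF| = 16.0, F = (46.342, 24.576). Then |LF| = |F − L| = 52.455.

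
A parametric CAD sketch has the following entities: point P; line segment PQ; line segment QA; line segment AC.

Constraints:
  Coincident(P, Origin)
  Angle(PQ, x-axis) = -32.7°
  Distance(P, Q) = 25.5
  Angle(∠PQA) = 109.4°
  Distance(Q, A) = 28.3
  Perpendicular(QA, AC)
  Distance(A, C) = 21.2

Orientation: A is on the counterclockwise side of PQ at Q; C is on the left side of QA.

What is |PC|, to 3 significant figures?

36.9

∠PQA = 109.4°, so QA runs at -32.7° + (180° − 109.4°) = 37.9° from the x-axis; with |QA| = 28.3, A = Q + 28.3·(cos 37.9°, sin 37.9°) = (43.8, 3.61). QA ⟂ AC; with |AC| = 21.2 on the left of QA, C = A + 21.2·(-0.614, 0.789) = (30.8, 20.3). Then |PC| = |C − P| = 36.9.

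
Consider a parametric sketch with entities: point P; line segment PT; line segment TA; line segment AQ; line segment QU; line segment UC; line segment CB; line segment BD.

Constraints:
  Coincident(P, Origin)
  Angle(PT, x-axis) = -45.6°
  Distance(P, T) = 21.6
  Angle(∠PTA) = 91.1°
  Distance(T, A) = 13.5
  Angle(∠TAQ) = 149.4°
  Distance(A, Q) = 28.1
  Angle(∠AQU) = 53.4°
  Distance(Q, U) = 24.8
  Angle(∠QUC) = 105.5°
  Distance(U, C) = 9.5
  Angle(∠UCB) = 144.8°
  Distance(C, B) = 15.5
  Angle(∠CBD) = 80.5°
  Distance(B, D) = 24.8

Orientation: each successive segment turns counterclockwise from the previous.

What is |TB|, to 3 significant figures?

8.16

∠QUC = 105.5° gives UC at -85.0° from the x-axis; with |UC| = 9.5, C = (10.3, 2.67). ∠UCB = 144.8° gives CB at -49.8° from the x-axis; with |CB| = 15.5, B = (20.3, -9.16). Then |TB| = |B − T| = 8.16.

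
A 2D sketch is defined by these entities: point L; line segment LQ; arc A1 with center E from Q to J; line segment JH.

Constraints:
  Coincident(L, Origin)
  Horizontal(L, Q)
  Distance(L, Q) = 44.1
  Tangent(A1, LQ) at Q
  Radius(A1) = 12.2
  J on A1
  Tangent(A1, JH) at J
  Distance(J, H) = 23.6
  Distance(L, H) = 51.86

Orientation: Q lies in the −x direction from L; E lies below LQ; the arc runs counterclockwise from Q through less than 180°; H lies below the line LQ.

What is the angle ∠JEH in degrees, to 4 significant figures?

62.66°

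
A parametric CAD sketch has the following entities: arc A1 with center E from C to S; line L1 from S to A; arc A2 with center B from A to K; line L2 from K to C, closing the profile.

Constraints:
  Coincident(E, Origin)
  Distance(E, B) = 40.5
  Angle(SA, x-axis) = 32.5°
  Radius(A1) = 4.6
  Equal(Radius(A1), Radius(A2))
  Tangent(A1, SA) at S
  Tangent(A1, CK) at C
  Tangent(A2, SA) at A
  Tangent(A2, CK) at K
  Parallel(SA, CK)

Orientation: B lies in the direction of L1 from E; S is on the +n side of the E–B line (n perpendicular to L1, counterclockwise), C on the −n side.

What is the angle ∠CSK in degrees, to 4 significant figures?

77.20°

The slot axis is L1's direction at 32.5°, so u = (cos 32.5°, sin 32.5°) = (0.8434, 0.5373) and n = (−sin 32.5°, cos 32.5°) = (-0.5373, 0.8434). E is at the origin and B lies 40.5 along u from E, so B = 40.5·u = (34.16, 21.76). Tangency of A1 to both parallel lines with radius 4.6 puts S and C at E ± 4.6·n: S = (-2.472, 3.880), C = (2.472, -3.880). Equal radii place A and K the same way about B: A = B + 4.6·n = (31.69, 25.64), K = B − 4.6·n = (36.63, 17.88). Then cos ∠CSK = SC·SK / (|SC||SK|), giving 77.20°.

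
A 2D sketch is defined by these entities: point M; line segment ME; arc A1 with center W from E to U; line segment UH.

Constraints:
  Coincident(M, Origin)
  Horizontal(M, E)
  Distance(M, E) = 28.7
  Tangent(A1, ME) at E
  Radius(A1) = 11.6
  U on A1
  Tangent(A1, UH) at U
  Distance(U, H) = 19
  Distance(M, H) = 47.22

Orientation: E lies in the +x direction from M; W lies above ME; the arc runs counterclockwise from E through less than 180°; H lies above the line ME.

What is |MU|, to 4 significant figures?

42.55

Checks: M.y = 0.00, E.y = 0.00 ✓; |WU| = 11.60 ✓; ∠(WU, UH) = 90.00° ✓; |UH| = 19.00 ✓; |MH| = 47.22 ✓.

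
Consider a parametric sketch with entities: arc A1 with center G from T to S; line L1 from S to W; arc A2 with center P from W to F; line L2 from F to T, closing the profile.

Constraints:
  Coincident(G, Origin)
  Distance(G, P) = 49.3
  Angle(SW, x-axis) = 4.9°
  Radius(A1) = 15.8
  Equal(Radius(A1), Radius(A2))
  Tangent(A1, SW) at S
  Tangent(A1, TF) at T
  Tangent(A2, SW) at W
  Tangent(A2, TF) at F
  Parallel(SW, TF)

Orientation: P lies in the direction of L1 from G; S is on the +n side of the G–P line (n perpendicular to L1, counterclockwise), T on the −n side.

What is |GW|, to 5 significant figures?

51.770

The slot axis is L1's direction at 4.9°, so u = (cos 4.9°, sin 4.9°) = (0.99635, 0.085417) and n = (−sin 4.9°, cos 4.9°) = (-0.085417, 0.99635). G is at the origin and P lies 49.3 along u from G, so P = 49.3·u = (49.120, 4.2111). Tangency of A1 to both parallel lines with radius 15.8 puts S and T at G ± 15.8·n: S = (-1.3496, 15.742), T = (1.3496, -15.742). Equal radii place W and F the same way about P: W = P + 15.8·n = (47.770, 19.953), F = P − 15.8·n = (50.469, -11.531). Then |GW| = |W − G| = 51.770.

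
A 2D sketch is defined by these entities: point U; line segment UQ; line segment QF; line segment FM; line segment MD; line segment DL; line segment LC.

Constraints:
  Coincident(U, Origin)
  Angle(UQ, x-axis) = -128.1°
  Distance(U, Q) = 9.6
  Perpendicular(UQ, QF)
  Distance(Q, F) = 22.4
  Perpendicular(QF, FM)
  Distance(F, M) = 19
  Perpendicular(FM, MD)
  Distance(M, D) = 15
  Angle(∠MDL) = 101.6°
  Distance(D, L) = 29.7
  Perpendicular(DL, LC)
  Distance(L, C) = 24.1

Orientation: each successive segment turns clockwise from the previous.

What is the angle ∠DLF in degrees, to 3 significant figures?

52.7°

U is at the origin; UQ runs at -128.1° with length 9.6, so Q = (-5.92, -7.55). UQ is perpendicular to QF, so QF runs at 142°; with |QF| = 22.4, F = (-23.6, 6.27). QF ⟂ FM, so FM runs at 51.9°; with |FM| = 19.0, M = (-11.8, 21.2). The perpendicularity gives MD at right angles to FM, so MD runs at -38.1°; with |MD| = 15.0, D = (-0.0232, 12.0). ∠MDL = 101.6° gives DL at -117° from the x-axis; with |DL| = 29.7, L = (-13.3, -14.6). Then cos ∠DLF = LD·LF / (|LD||LF|), giving 52.7°.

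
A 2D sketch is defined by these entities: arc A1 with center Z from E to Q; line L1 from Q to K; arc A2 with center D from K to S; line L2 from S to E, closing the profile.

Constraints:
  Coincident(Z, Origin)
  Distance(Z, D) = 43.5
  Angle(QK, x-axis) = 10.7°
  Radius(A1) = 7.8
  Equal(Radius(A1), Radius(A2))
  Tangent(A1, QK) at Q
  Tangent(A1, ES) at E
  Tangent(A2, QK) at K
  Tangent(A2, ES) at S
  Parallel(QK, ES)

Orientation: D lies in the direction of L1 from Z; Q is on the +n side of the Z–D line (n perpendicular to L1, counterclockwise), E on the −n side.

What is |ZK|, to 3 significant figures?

44.2

The slot axis is L1's direction at 10.7°, so u = (cos 10.7°, sin 10.7°) = (0.983, 0.186) and n = (−sin 10.7°, cos 10.7°) = (-0.186, 0.983). Z is at the origin and D lies 43.5 along u from Z, so D = 43.5·u = (42.7, 8.08). Tangency of A1 to both parallel lines with radius 7.8 puts Q and E at Z ± 7.8·n: Q = (-1.45, 7.66), E = (1.45, -7.66). Equal radii place K and S the same way about D: K = D + 7.8·n = (41.3, 15.7), S = D − 7.8·n = (44.2, 0.412). Then |ZK| = |K − Z| = 44.2.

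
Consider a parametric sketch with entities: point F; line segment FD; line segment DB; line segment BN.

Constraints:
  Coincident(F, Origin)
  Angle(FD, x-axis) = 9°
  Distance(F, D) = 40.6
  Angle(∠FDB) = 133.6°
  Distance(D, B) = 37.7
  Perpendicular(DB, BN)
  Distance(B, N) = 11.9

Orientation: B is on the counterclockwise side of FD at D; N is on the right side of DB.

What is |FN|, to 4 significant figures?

77.60

F is at the origin; FD runs at 9.0° with length 40.6, so D = 40.6·(cos 9.0°, sin 9.0°) = (40.10, 6.351). ∠FDB = 133.6°, so DB runs at 9.0° + (180° − 133.6°) = 55.40° from the x-axis; with |DB| = 37.7, B = D + 37.7·(cos 55.40°, sin 55.40°) = (61.51, 37.38). The perpendicularity gives BN at right angles to DB; with |BN| = 11.9 on the right of DB, N = B + 11.9·(0.8231, -0.5678) = (71.30, 30.63). Then |FN| = |N − F| = 77.60.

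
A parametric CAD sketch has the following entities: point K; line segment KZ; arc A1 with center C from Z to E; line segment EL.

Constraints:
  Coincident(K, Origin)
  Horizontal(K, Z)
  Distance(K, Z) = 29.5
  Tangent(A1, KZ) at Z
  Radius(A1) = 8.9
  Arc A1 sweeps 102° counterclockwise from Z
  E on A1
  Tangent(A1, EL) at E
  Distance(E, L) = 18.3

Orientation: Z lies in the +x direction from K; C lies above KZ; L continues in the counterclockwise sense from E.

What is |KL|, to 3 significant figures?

44.8

On A1, Z sits at bearing -90° from C; a 102° counterclockwise sweep puts E at bearing 12°, so E = C + 8.9·(cos 12°, sin 12°) = (38.2, 10.8). The tangent condition forces CE to be normal to EL, so EL runs along (−sin 12°, cos 12°); with |EL| = 18.3, L = (34.4, 28.7). Then |KL| = |L − K| = 44.8.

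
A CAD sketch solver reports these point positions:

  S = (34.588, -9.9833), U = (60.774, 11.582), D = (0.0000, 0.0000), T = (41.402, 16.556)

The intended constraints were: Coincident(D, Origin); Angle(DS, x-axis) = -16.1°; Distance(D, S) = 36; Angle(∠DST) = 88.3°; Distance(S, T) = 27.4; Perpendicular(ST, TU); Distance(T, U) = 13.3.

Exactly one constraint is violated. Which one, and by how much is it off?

Distance(T, U) = 13.3 — off by 6.70.

D = (0.00, 0.00) ✓; DS at -16.10° ✓; |DS| = 36.00 ✓; ∠DST = 88.30° ✓; |ST| = 27.40 ✓; ∠(ST, TU) = 90.00° ✓; |TU| = 20.00 ✗.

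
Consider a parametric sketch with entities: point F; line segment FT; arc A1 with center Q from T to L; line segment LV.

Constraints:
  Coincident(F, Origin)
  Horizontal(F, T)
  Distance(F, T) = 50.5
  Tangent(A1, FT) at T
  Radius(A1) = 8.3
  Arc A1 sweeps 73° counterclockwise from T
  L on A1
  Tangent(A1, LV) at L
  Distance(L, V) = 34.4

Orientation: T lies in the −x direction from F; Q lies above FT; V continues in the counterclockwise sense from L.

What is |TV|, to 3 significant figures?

42.7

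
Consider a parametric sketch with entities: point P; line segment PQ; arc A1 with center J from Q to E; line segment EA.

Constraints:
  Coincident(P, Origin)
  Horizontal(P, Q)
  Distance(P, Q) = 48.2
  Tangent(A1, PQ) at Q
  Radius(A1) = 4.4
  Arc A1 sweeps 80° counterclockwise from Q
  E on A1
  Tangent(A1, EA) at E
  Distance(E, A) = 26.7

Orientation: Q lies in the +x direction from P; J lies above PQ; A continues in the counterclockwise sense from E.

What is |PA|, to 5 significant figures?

64.530

P is at the origin; P and Q share the same y with |PQ| = 48.2 and Q on the +x side, so Q = (48.200, 0.0000). The tangent condition forces JQ to be normal to PQ, so J = Q + (0, 4.4) = (48.200, 4.4000). On A1, Q sits at bearing -90° from J; an 80° counterclockwise sweep puts E at bearing -10°, so E = J + 4.4·(cos -10°, sin -10°) = (52.533, 3.6359). The tangent condition forces JE to be normal to EA, so EA runs along (−sin -10°, cos -10°); with |EA| = 26.7, A = (57.170, 29.930). Then |PA| = |A − P| = 64.530.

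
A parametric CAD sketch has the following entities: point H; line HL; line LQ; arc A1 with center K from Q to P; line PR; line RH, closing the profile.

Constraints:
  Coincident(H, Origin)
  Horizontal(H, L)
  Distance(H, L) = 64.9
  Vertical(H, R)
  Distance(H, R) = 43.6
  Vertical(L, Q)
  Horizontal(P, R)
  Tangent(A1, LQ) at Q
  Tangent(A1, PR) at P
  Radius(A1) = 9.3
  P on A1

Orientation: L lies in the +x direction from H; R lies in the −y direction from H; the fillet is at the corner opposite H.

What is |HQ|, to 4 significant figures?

73.41

The virtual corner opposite H is at (64.90, -43.60). Tangency of A1 to LQ means the radius KQ is perpendicular to LQ and since A1 is tangent to PR there, KP ⟂ PR, with radius 9.3, so the center K sits 9.3 in from both sides at K = (55.60, -34.30). That places the tangent points at Q = (64.90, -34.30) on LQ and P = (55.60, -43.60) on PR. Then |HQ| = |Q − H| = 73.41.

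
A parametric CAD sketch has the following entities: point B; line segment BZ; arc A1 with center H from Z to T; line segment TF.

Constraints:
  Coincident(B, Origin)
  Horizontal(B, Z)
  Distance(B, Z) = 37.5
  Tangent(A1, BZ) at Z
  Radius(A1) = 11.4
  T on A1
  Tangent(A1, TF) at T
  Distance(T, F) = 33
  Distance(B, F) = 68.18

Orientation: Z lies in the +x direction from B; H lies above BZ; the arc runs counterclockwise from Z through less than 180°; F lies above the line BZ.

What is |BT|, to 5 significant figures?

49.779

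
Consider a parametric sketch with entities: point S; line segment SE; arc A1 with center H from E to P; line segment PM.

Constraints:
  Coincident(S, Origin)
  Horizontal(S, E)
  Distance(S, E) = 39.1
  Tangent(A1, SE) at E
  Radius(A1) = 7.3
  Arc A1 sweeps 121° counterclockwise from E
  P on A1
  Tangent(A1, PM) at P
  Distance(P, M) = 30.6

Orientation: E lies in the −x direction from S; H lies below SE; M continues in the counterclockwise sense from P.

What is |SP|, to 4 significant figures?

46.69

S is at the origin; S and E share the same y with |SE| = 39.1 and E on the −x side, so E = (-39.10, 0.000). Since A1 is tangent to SE there, HE ⟂ SE, so H = E + (0, -7.3) = (-39.10, -7.300). On A1, E sits at bearing 90° from H; a 121° counterclockwise sweep puts P at bearing 211°, so P = H + 7.3·(cos 211°, sin 211°) = (-45.36, -11.06). Then |SP| = |P − S| = 46.69.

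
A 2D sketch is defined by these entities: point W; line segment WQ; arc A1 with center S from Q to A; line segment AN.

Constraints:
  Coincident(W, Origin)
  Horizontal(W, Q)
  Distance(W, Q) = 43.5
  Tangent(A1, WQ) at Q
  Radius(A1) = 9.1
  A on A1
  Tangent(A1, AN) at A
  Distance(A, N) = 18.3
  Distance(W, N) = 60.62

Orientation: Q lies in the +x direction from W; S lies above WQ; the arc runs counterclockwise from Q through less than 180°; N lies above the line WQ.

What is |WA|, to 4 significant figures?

53.15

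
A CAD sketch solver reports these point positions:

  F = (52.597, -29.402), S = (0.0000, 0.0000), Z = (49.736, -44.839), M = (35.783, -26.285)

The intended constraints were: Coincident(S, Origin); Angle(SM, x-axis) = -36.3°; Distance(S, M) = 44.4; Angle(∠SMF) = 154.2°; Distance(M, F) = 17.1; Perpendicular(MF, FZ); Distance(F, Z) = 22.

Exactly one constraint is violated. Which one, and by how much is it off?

Distance(F, Z) = 22 — off by 6.30.

S = (0.00, 0.00) ✓; SM at -36.30° ✓; |SM| = 44.40 ✓; ∠SMF = 154.2° ✓; |MF| = 17.10 ✓; ∠(MF, FZ) = 90.00° ✓; |FZ| = 15.70 ✗.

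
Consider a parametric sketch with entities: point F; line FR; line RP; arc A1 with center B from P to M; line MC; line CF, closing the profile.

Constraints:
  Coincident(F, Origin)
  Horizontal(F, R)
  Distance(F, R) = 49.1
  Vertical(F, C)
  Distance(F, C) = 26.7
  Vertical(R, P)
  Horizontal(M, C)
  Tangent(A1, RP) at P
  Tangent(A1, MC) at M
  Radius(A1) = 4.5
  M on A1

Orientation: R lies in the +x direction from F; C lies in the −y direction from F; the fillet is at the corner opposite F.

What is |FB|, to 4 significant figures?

49.82

F is at the origin; F and R share the same y with |FR| = 49.1 and R on the +x side, so R = (49.10, 0.000). FC is vertical with |FC| = 26.7 and C on the −y side, so C = (0.000, -26.70). The virtual corner opposite F is at (49.10, -26.70). Tangency of A1 to RP means the radius BP is perpendicular to RP and the tangent condition forces BM to be normal to MC, with radius 4.5, so the center B sits 4.5 in from both sides at B = (44.60, -22.20). Then |FB| = |B − F| = 49.82.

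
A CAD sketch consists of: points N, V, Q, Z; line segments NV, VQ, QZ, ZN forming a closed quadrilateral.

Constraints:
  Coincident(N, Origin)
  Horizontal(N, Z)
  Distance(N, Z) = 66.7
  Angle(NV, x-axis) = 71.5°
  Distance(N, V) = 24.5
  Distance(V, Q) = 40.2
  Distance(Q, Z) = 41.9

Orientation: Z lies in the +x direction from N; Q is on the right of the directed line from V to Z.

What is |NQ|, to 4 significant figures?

29.32

N is at the origin; NZ is horizontal with |NZ| = 66.7 and Z in +x, so Z = (66.7, 0). NV runs at 71.5° with |NV| = 24.5, so V = (7.774, 23.23). Q is determined by |VQ| = 40.2 and |QZ| = 41.9 together: it lies at the intersection of circle(V, 40.2) and circle(Z, 41.9). With |VZ| = 63.34, the foot of the radical line on VZ is 30.57 from V and the perpendicular offset is √(40.2² − 30.57²) = 26.11. Taking the right-of-VZ solution: Q = (26.64, -12.27).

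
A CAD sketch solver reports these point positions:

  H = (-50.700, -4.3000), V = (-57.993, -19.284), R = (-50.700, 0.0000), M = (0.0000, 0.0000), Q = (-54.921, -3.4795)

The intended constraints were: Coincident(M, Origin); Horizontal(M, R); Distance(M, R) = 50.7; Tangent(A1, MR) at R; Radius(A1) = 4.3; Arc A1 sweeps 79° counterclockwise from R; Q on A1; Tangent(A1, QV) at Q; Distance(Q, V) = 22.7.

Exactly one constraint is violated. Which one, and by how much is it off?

Distance(Q, V) = 22.7 — off by 6.60.

M = (0.00, 0.00) ✓; M.y = 0.00, R.y = 0.00 ✓; |MR| = 50.70 ✓; ∠(HR, RM) = 90.00° ✓; |HR| = 4.300 ✓; bearing(H→Q) − bearing(H→R) = 79.00° ✓; |HQ| = 4.300 ✓; ∠(HQ, QV) = 90.00° ✓; |QV| = 16.10 ✗.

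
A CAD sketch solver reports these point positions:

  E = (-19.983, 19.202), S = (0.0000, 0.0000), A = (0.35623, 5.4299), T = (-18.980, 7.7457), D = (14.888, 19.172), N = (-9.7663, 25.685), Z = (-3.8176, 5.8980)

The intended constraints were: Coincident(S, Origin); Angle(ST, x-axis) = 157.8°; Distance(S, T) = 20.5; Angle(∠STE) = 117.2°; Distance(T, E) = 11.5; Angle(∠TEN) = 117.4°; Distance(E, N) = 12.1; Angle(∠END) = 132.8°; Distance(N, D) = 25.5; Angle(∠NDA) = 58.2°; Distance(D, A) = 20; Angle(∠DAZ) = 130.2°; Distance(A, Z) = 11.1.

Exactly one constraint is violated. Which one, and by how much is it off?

Distance(A, Z) = 11.1 — off by 6.90.

S = (0.00, 0.00) ✓; ST at 157.8° ✓; |ST| = 20.50 ✓; ∠STE = 117.2° ✓; |TE| = 11.50 ✓; ∠TEN = 117.4° ✓; |EN| = 12.10 ✓; ∠END = 132.8° ✓; |ND| = 25.50 ✓; ∠NDA = 58.20° ✓; |DA| = 20.00 ✓; ∠DAZ = 130.2° ✓; |AZ| = 4.200 ✗.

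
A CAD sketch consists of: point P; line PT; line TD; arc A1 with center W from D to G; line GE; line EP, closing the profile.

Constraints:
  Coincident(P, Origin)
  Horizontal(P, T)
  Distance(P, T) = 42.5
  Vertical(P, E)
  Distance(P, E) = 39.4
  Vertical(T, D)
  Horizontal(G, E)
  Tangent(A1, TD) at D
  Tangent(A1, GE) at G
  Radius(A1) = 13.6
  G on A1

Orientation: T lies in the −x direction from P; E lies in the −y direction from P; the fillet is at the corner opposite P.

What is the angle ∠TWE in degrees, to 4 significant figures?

143.0°

P is at the origin; PT is horizontal with |PT| = 42.5 and T on the −x side, so T = (-42.50, 0.000). P and E share the same x with |PE| = 39.4 and E on the −y side, so E = (0.000, -39.40). The virtual corner opposite P is at (-42.50, -39.40). Tangency of A1 to TD means the radius WD is perpendicular to TD and since A1 is tangent to GE there, WG ⟂ GE, with radius 13.6, so the center W sits 13.6 in from both sides at W = (-28.90, -25.80). Then cos ∠TWE = WT·WE / (|WT||WE|), giving 143.0°.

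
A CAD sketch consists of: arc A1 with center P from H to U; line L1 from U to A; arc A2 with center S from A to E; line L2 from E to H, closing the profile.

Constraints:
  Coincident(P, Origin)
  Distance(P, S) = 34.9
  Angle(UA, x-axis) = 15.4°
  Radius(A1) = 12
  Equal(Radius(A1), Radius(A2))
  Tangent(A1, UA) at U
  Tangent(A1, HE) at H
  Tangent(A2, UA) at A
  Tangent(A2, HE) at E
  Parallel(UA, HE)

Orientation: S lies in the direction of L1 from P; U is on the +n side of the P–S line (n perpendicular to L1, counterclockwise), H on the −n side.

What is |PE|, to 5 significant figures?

36.905

Tangency of A1 to both parallel lines with radius 12.0 puts U and H at P ± 12.0·n: U = (-3.1867, 11.569), H = (3.1867, -11.569). Equal radii place A and E the same way about S: A = S + 12.0·n = (30.460, 20.837), E = S − 12.0·n = (36.834, -2.3012). Then |PE| = |E − P| = 36.905.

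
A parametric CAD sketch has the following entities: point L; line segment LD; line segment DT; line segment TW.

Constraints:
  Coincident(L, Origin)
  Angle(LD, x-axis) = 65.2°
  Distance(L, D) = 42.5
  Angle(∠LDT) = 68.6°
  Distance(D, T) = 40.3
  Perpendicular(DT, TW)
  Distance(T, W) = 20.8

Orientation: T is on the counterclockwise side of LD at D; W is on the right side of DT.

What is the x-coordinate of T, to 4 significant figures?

-22.40

L is at the origin; LD runs at 65.2° with length 42.5, so D = 42.5·(cos 65.2°, sin 65.2°) = (17.83, 38.58). ∠LDT = 68.6°, so DT runs at 65.2° + (180° − 68.6°) = 176.6° from the x-axis; with |DT| = 40.3, T = D + 40.3·(cos 176.6°, sin 176.6°) = (-22.40, 40.97). So T.x = -22.40.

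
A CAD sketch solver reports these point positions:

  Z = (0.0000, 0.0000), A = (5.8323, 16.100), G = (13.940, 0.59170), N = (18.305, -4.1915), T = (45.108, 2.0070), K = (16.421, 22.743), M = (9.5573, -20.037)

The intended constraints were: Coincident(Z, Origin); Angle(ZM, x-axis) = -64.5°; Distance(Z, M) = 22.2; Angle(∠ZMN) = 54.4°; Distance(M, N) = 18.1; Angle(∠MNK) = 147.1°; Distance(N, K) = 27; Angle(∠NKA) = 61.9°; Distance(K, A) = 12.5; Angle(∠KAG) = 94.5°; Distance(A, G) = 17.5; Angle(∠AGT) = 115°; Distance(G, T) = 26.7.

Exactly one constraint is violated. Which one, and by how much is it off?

Distance(G, T) = 26.7 — off by 4.50.

Z = (0.00, 0.00) ✓; ZM at -64.50° ✓; |ZM| = 22.20 ✓; ∠ZMN = 54.40° ✓; |MN| = 18.10 ✓; ∠MNK = 147.1° ✓; |NK| = 27.00 ✓; ∠NKA = 61.90° ✓; |KA| = 12.50 ✓; ∠KAG = 94.50° ✓; |AG| = 17.50 ✓; ∠AGT = 115.0° ✓; |GT| = 31.20 ✗.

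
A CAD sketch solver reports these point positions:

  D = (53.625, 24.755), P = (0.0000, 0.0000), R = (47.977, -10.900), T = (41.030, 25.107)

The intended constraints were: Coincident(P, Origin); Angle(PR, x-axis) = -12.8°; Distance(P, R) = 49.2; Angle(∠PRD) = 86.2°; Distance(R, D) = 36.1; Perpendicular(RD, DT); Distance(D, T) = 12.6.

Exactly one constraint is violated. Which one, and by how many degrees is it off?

Perpendicular(RD, DT) — off by 7.40°.

P = (0.00, 0.00) ✓; PR at -12.80° ✓; |PR| = 49.20 ✓; ∠PRD = 86.20° ✓; |RD| = 36.10 ✓; ∠(RD, DT) = 97.40° ✗; |DT| = 12.60 ✓.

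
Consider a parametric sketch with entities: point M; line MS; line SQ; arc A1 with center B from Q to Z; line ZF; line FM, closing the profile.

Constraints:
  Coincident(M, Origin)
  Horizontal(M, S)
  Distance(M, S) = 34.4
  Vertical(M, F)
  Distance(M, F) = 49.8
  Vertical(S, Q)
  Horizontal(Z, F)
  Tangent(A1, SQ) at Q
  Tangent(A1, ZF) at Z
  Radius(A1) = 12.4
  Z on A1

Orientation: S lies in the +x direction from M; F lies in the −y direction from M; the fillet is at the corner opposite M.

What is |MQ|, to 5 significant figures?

50.815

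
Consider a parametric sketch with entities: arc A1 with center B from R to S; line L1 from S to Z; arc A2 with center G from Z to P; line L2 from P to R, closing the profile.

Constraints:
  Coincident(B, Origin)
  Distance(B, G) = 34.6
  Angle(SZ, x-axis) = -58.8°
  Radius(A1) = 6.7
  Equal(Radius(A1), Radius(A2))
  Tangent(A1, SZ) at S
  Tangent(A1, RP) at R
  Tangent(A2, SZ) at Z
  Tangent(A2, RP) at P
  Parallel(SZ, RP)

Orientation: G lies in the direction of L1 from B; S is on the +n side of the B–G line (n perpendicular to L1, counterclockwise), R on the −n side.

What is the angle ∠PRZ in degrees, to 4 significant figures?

21.17°

The slot axis is L1's direction at -58.8°, so u = (cos -58.8°, sin -58.8°) = (0.5180, -0.8554) and n = (−sin -58.8°, cos -58.8°) = (0.8554, 0.5180). B is at the origin and G lies 34.6 along u from B, so G = 34.6·u = (17.92, -29.60). Tangency of A1 to both parallel lines with radius 6.7 puts S and R at B ± 6.7·n: S = (5.731, 3.471), R = (-5.731, -3.471). Equal radii place Z and P the same way about G: Z = G + 6.7·n = (23.65, -26.12), P = G − 6.7·n = (12.19, -33.07). Then cos ∠PRZ = RP·RZ / (|RP||RZ|), giving 21.17°.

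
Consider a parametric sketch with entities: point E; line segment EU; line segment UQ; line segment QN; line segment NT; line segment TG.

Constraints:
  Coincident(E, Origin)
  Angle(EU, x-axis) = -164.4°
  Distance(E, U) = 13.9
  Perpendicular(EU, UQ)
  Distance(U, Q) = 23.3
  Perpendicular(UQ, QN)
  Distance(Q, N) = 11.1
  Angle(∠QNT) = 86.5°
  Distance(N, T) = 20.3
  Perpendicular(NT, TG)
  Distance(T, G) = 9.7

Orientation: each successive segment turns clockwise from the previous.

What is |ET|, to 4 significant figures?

5.054

E is at the origin; EU runs at -164.4° with length 13.9, so U = (-13.39, -3.738). The perpendicularity gives UQ at right angles to EU, so UQ runs at 105.6°; with |UQ| = 23.3, Q = (-19.65, 18.70). UQ is perpendicular to QN, so QN runs at 15.60°; with |QN| = 11.1, N = (-8.963, 21.69). ∠QNT = 86.5° gives NT at -77.90° from the x-axis; with |NT| = 20.3, T = (-4.707, 1.840). Then |ET| = |T − E| = 5.054.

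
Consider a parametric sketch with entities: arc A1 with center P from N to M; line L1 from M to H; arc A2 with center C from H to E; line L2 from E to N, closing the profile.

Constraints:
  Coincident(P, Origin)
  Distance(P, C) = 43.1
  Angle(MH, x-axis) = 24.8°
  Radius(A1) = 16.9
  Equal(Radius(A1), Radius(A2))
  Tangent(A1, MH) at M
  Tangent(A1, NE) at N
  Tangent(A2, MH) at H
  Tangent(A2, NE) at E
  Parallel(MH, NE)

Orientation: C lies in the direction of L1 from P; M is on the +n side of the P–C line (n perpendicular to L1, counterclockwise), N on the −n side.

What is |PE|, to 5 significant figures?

46.295

Tangency of A1 to both parallel lines with radius 16.9 puts M and N at P ± 16.9·n: M = (-7.0887, 15.341), N = (7.0887, -15.341). Equal radii place H and E the same way about C: H = C + 16.9·n = (32.036, 33.420), E = C − 16.9·n = (46.214, 2.7369). Then |PE| = |E − P| = 46.295.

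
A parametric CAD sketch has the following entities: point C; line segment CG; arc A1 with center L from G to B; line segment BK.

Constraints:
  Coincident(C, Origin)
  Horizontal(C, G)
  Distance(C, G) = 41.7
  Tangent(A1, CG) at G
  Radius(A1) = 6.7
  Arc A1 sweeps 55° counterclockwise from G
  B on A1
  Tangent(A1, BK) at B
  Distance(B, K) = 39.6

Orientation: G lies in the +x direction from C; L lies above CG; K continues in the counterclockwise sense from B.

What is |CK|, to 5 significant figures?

78.307

C is at the origin; CG is horizontal with |CG| = 41.7 and G on the +x side, so G = (41.700, 0.0000). Since A1 is tangent to CG there, LG ⟂ CG, so L = G + (0, 6.7) = (41.700, 6.7000). On A1, G sits at bearing -90° from L; a 55° counterclockwise sweep puts B at bearing -35°, so B = L + 6.7·(cos -35°, sin -35°) = (47.188, 2.8570). A1 meets BK tangentially, so LB is at right angles to BK, so BK runs along (−sin -35°, cos -35°); with |BK| = 39.6, K = (69.902, 35.295). Then |CK| = |K − C| = 78.307.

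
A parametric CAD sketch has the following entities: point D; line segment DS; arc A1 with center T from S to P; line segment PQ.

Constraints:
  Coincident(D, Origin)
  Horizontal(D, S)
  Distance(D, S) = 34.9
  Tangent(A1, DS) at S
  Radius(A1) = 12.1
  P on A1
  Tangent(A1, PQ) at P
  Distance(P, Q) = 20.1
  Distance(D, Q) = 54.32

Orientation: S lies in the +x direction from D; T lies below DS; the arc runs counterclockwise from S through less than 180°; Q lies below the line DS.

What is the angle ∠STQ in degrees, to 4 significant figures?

162.4°

Checks: |TP| = 12.10 ✓; ∠(TP, PQ) = 90.00° ✓; |PQ| = 20.10 ✓; |DQ| = 54.32 ✓.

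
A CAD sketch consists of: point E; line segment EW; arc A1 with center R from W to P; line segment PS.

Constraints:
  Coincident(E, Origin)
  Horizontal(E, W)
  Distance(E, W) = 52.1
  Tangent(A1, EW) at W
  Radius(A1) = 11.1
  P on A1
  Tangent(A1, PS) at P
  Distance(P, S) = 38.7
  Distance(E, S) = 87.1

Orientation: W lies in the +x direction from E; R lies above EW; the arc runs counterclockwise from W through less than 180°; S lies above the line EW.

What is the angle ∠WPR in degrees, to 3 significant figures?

54.4°

E is at the origin; E and W share the same y with |EW| = 52.1 and W on the +x side, so W = (52.1, 0.00). A1 meets EW tangentially, so RW is at right angles to EW, so R = W + (0, 11.1) = (52.1, 11.1). Since RP ⟂ PS (tangency), |RS| = √(11.1² + 38.7²) = 40.3 regardless of where P sits on A1. So S lies on both circle(E, 87.1) and circle(R, 40.3); the above-EW intersection is S = (75.1, 44.2). P is the foot of the tangent from S: P = (62.6, 7.52).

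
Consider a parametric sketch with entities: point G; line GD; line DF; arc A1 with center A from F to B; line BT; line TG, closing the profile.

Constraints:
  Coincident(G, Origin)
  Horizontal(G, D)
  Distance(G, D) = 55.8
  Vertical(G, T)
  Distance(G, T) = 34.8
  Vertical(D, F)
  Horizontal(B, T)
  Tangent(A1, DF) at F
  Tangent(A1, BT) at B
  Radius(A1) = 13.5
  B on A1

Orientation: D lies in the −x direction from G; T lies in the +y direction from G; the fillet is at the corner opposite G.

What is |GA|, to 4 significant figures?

47.36

G is at the origin; GD is horizontal with |GD| = 55.8 and D on the −x side, so D = (-55.80, 0.000). GT is vertical with |GT| = 34.8 and T on the +y side, so T = (0.000, 34.80). The virtual corner opposite G is at (-55.80, 34.80). Since A1 is tangent to DF there, AF ⟂ DF and A1 meets BT tangentially, so AB is at right angles to BT, with radius 13.5, so the center A sits 13.5 in from both sides at A = (-42.30, 21.30). Then |GA| = |A − G| = 47.36.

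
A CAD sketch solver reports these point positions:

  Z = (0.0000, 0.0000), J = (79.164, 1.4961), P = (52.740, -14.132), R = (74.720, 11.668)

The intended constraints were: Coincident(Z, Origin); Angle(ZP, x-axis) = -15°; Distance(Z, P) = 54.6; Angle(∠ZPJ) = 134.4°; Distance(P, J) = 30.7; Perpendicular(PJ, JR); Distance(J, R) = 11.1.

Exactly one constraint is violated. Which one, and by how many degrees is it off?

Perpendicular(PJ, JR) — off by 7.00°.

Z = (0.00, 0.00) ✓; ZP at -15.00° ✓; |ZP| = 54.60 ✓; ∠ZPJ = 134.4° ✓; |PJ| = 30.70 ✓; ∠(PJ, JR) = 83.00° ✗; |JR| = 11.10 ✓.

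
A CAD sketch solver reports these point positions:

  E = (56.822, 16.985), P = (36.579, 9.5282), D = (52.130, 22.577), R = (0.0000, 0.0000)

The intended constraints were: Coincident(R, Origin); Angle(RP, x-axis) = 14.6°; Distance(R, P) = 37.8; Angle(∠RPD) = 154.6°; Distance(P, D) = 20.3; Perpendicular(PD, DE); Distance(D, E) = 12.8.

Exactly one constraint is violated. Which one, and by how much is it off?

Distance(D, E) = 12.8 — off by 5.50.

R = (0.00, 0.00) ✓; RP at 14.60° ✓; |RP| = 37.80 ✓; ∠RPD = 154.6° ✓; |PD| = 20.30 ✓; ∠(PD, DE) = 90.00° ✓; |DE| = 7.300 ✗.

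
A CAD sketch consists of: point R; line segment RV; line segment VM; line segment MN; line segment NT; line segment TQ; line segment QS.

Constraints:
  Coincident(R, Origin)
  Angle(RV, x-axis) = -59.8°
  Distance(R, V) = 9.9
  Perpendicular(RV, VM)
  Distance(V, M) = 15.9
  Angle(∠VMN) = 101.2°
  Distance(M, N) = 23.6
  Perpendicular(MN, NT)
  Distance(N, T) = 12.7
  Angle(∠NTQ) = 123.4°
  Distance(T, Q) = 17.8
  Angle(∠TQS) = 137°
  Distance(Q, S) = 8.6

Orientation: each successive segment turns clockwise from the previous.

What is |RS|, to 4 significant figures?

7.283

∠NTQ = 123.4° gives TQ at -15.20° from the x-axis; with |TQ| = 17.8, Q = (2.335, 4.880). ∠TQS = 137.0° gives QS at -58.20° from the x-axis; with |QS| = 8.6, S = (6.866, -2.429). Then |RS| = |S − R| = 7.283.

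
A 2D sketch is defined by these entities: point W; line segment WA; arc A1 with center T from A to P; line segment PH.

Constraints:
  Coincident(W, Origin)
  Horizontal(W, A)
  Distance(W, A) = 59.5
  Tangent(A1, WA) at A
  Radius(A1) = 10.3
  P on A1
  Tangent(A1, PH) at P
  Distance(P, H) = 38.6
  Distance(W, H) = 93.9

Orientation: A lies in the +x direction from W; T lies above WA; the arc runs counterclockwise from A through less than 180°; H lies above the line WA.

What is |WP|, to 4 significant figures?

69.26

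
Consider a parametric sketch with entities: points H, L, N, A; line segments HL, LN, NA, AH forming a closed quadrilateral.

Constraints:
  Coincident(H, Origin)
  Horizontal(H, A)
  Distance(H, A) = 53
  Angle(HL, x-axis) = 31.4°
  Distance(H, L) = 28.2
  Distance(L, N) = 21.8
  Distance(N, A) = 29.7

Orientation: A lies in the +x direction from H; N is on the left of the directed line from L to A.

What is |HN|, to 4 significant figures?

49.96

Checks: |LN| = 21.80 ✓; |NA| = 29.70 ✓.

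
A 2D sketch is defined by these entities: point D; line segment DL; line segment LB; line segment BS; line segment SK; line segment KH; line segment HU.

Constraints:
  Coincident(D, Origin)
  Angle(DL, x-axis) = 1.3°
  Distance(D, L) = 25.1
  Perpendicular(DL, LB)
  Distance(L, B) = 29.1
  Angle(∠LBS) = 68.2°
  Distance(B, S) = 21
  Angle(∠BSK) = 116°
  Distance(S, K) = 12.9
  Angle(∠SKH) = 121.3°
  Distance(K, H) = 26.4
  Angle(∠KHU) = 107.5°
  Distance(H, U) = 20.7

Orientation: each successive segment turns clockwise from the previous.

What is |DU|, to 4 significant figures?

43.04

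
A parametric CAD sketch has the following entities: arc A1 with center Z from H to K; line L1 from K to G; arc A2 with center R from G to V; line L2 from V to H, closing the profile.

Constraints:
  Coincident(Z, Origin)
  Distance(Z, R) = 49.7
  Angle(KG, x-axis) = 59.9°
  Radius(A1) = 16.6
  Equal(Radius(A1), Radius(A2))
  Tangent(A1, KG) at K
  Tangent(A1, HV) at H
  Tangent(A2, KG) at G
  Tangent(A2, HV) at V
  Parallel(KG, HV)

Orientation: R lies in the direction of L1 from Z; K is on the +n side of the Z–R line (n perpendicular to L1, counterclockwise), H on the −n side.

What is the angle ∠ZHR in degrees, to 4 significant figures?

71.53°

The slot axis is L1's direction at 59.9°, so u = (cos 59.9°, sin 59.9°) = (0.5015, 0.8652) and n = (−sin 59.9°, cos 59.9°) = (-0.8652, 0.5015). Z is at the origin and R lies 49.7 along u from Z, so R = 49.7·u = (24.93, 43.00). Tangency of A1 to both parallel lines with radius 16.6 puts K and H at Z ± 16.6·n: K = (-14.36, 8.325), H = (14.36, -8.325). Then cos ∠ZHR = HZ·HR / (|HZ||HR|), giving 71.53°.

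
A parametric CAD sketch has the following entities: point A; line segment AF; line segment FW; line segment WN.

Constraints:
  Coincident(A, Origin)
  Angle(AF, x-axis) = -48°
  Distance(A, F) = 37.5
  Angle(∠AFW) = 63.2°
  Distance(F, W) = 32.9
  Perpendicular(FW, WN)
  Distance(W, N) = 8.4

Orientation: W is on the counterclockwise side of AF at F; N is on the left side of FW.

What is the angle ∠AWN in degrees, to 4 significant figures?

25.54°

A is at the origin; AF runs at -48.0° with length 37.5, so F = 37.5·(cos -48.0°, sin -48.0°) = (25.09, -27.87). ∠AFW = 63.2°, so FW runs at -48.0° + (180° − 63.2°) = 68.80° from the x-axis; with |FW| = 32.9, W = F + 32.9·(cos 68.80°, sin 68.80°) = (36.99, 2.806). FW is perpendicular to WN; with |WN| = 8.4 on the left of FW, N = W + 8.4·(-0.9323, 0.3616) = (29.16, 5.843). Then cos ∠AWN = WA·WN / (|WA||WN|), giving 25.54°.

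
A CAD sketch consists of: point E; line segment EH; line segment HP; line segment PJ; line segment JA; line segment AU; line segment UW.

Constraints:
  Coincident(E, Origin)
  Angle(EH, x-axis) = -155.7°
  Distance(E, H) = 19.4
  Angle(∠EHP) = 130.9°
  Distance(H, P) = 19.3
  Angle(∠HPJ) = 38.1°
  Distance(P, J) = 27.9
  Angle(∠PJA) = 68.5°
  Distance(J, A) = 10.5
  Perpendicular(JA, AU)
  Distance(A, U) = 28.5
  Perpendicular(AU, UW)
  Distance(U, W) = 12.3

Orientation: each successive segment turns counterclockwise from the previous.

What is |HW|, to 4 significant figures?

27.39

E is at the origin; EH runs at -155.7° with length 19.4, so H = (-17.68, -7.983). ∠EHP = 130.9° gives HP at -106.6° from the x-axis; with |HP| = 19.3, P = (-23.20, -26.48). ∠HPJ = 38.1° gives PJ at 35.30° from the x-axis; with |PJ| = 27.9, J = (-0.4248, -10.36). ∠PJA = 68.5° gives JA at 146.8° from the x-axis; with |JA| = 10.5, A = (-9.211, -4.607). JA is perpendicular to AU, so AU runs at -123.2°; with |AU| = 28.5, U = (-24.82, -28.46). AU is perpendicular to UW, so UW runs at -33.20°; with |UW| = 12.3, W = (-14.52, -35.19). Then |HW| = |W − H| = 27.39.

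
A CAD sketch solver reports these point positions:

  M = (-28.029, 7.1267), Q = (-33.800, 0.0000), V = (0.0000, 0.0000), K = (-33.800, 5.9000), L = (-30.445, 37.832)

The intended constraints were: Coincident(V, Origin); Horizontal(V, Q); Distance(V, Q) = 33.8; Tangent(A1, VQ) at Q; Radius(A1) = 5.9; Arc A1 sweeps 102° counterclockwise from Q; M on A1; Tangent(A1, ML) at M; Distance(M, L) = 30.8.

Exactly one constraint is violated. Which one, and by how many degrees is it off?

Tangent(A1, ML) at M — off by 7.50°.

V = (0.00, 0.00) ✓; V.y = 0.00, Q.y = 0.00 ✓; |VQ| = 33.80 ✓; ∠(KQ, QV) = 90.00° ✓; |KQ| = 5.900 ✓; bearing(K→M) − bearing(K→Q) = 102.0° ✓; |KM| = 5.900 ✓; ∠(KM, ML) = 97.50° ✗; |ML| = 30.80 ✓.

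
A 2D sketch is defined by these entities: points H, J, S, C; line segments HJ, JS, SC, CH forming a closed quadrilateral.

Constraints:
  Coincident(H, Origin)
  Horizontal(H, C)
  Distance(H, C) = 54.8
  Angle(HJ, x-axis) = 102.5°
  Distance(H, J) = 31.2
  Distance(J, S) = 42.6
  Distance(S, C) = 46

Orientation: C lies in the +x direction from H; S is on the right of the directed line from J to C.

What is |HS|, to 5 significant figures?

13.101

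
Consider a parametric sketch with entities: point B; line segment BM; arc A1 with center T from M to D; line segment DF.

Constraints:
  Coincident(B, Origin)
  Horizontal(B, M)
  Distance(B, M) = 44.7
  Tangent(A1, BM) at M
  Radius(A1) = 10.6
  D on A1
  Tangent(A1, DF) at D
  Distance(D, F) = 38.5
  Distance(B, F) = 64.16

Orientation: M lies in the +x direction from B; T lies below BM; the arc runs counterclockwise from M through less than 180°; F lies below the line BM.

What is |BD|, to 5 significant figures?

36.315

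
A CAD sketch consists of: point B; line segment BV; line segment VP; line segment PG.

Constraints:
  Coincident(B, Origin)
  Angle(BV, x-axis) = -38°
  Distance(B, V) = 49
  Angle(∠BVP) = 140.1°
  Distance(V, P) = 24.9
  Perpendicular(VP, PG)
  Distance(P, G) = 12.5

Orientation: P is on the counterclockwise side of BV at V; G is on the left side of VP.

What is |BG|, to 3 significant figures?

65.3

B is at the origin; BV runs at -38.0° with length 49.0, so V = 49.0·(cos -38.0°, sin -38.0°) = (38.6, -30.2). ∠BVP = 140.1°, so VP runs at -38.0° + (180° − 140.1°) = 1.90° from the x-axis; with |VP| = 24.9, P = V + 24.9·(cos 1.90°, sin 1.90°) = (63.5, -29.3). VP ⟂ PG; with |PG| = 12.5 on the left of VP, G = P + 12.5·(-0.0332, 0.999) = (63.1, -16.8). Then |BG| = |G − B| = 65.3.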